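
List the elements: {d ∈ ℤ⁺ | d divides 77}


Checking each candidate:
Condition: positive divisors of 77
Result = {1, 7, 11, 77}

{1, 7, 11, 77}


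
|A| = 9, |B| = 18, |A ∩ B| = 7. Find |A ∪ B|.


|A ∪ B| = |A| + |B| - |A ∩ B|
= 9 + 18 - 7
= 20

|A ∪ B| = 20


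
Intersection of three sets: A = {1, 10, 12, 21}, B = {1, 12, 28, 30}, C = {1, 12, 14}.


A ∩ B = {1, 12}
(A ∩ B) ∩ C = {1, 12}

A ∩ B ∩ C = {1, 12}


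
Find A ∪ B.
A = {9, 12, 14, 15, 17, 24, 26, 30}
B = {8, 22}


A ∪ B = all elements in A or B (or both)
A = {9, 12, 14, 15, 17, 24, 26, 30}
B = {8, 22}
A ∪ B = {8, 9, 12, 14, 15, 17, 22, 24, 26, 30}

A ∪ B = {8, 9, 12, 14, 15, 17, 22, 24, 26, 30}


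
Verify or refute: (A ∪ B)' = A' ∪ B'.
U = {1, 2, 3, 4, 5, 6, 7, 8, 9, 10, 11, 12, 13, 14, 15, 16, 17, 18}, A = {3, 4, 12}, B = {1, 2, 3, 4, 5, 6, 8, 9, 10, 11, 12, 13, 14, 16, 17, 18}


LHS: A ∪ B = {1, 2, 3, 4, 5, 6, 8, 9, 10, 11, 12, 13, 14, 16, 17, 18}
(A ∪ B)' = U \ (A ∪ B) = {7, 15}
A' = {1, 2, 5, 6, 7, 8, 9, 10, 11, 13, 14, 15, 16, 17, 18}, B' = {7, 15}
Claimed RHS: A' ∪ B' = {1, 2, 5, 6, 7, 8, 9, 10, 11, 13, 14, 15, 16, 17, 18}
Identity is INVALID: LHS = {7, 15} but the RHS claimed here equals {1, 2, 5, 6, 7, 8, 9, 10, 11, 13, 14, 15, 16, 17, 18}. The correct form is (A ∪ B)' = A' ∩ B'.

Identity is invalid: (A ∪ B)' = {7, 15} but A' ∪ B' = {1, 2, 5, 6, 7, 8, 9, 10, 11, 13, 14, 15, 16, 17, 18}. The correct De Morgan law is (A ∪ B)' = A' ∩ B'.


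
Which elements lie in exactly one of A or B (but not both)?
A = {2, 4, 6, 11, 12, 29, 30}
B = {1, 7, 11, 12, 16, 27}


A △ B = (A \ B) ∪ (B \ A) = elements in exactly one of A or B
A \ B = {2, 4, 6, 29, 30}
B \ A = {1, 7, 16, 27}
A △ B = {1, 2, 4, 6, 7, 16, 27, 29, 30}

A △ B = {1, 2, 4, 6, 7, 16, 27, 29, 30}


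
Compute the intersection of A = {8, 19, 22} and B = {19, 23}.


A ∩ B = elements in both A and B
A = {8, 19, 22}
B = {19, 23}
A ∩ B = {19}

A ∩ B = {19}


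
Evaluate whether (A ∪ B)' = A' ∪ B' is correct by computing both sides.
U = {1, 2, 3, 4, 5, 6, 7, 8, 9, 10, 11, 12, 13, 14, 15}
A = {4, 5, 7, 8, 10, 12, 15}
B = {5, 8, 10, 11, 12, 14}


LHS: A ∪ B = {4, 5, 7, 8, 10, 11, 12, 14, 15}
(A ∪ B)' = U \ (A ∪ B) = {1, 2, 3, 6, 9, 13}
A' = {1, 2, 3, 6, 9, 11, 13, 14}, B' = {1, 2, 3, 4, 6, 7, 9, 13, 15}
Claimed RHS: A' ∪ B' = {1, 2, 3, 4, 6, 7, 9, 11, 13, 14, 15}
Identity is INVALID: LHS = {1, 2, 3, 6, 9, 13} but the RHS claimed here equals {1, 2, 3, 4, 6, 7, 9, 11, 13, 14, 15}. The correct form is (A ∪ B)' = A' ∩ B'.

Identity is invalid: (A ∪ B)' = {1, 2, 3, 6, 9, 13} but A' ∪ B' = {1, 2, 3, 4, 6, 7, 9, 11, 13, 14, 15}. The correct De Morgan law is (A ∪ B)' = A' ∩ B'.


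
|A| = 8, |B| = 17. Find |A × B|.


|A × B| = |A| × |B|
= 8 × 17
= 136

|A × B| = 136


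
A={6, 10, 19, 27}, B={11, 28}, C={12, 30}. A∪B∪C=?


A ∪ B = {6, 10, 11, 19, 27, 28}
(A ∪ B) ∪ C = {6, 10, 11, 12, 19, 27, 28, 30}

A ∪ B ∪ C = {6, 10, 11, 12, 19, 27, 28, 30}


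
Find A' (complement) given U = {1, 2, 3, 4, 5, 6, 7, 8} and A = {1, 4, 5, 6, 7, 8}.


Aᶜ = U \ A = elements in U but not in A
U = {1, 2, 3, 4, 5, 6, 7, 8}
A = {1, 4, 5, 6, 7, 8}
Aᶜ = {2, 3}

Aᶜ = {2, 3}


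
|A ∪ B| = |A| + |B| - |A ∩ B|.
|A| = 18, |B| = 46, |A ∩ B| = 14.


|A ∪ B| = |A| + |B| - |A ∩ B|
= 18 + 46 - 14
= 50

|A ∪ B| = 50


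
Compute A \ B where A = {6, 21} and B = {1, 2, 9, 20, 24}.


A \ B = elements in A but not in B
A = {6, 21}
B = {1, 2, 9, 20, 24}
Remove from A any elements in B
A \ B = {6, 21}

A \ B = {6, 21}


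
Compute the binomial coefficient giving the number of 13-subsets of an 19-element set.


C(n,k) = n! / (k!(n-k)!)
C(19,13) = 19! / (13!6!)
= 27132

C(19,13) = 27132


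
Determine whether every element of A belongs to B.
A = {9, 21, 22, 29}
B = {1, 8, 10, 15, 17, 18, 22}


A ⊆ B means every element of A is in B.
Elements in A not in B: {9, 21, 29}
So A ⊄ B.

No, A ⊄ B


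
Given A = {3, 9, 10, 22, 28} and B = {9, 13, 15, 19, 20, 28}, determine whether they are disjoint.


Disjoint means A ∩ B = ∅.
A ∩ B = {9, 28}
A ∩ B ≠ ∅, so A and B are NOT disjoint.

No, A and B are not disjoint (A ∩ B = {9, 28})


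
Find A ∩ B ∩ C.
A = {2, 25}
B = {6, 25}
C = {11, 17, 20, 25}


A ∩ B = {25}
(A ∩ B) ∩ C = {25}

A ∩ B ∩ C = {25}


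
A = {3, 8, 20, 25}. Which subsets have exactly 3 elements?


|A| = 4, so A has C(4,3) = 4 subsets of size 3.
Enumerate by choosing 3 elements from A at a time:
{3, 8, 20}, {3, 8, 25}, {3, 20, 25}, {8, 20, 25}

3-element subsets (4 total): {3, 8, 20}, {3, 8, 25}, {3, 20, 25}, {8, 20, 25}


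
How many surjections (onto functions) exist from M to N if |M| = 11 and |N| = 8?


n = |M| = 11, k = |N| = 8. Surjections via inclusion-exclusion:
S(n,k) = Σ(-1)^i × C(k,i) × (k-i)^n, i=0 to k
i=0: (-1)^0×C(8,0)×8^11 = 8589934592
i=1: (-1)^1×C(8,1)×7^11 = -15818613944
i=2: (-1)^2×C(8,2)×6^11 = 10158317568
i=3: (-1)^3×C(8,3)×5^11 = -2734375000
i=4: (-1)^4×C(8,4)×4^11 = 293601280
i=5: (-1)^5×C(8,5)×3^11 = -9920232
i=6: (-1)^6×C(8,6)×2^11 = 57344
i=7: (-1)^7×C(8,7)×1^11 = -8
i=8: (-1)^8×C(8,8)×0^11 = 0
Total = 479001600

Number of surjections = 479001600


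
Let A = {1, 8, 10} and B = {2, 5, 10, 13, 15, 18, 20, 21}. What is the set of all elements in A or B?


A ∪ B = all elements in A or B (or both)
A = {1, 8, 10}
B = {2, 5, 10, 13, 15, 18, 20, 21}
A ∪ B = {1, 2, 5, 8, 10, 13, 15, 18, 20, 21}

A ∪ B = {1, 2, 5, 8, 10, 13, 15, 18, 20, 21}


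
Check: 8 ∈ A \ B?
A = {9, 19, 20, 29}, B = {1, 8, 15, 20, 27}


A = {9, 19, 20, 29}, B = {1, 8, 15, 20, 27}
A \ B = elements in A but not in B
A \ B = {9, 19, 29}
Checking if 8 ∈ A \ B
8 is not in A \ B → False

8 ∉ A \ B


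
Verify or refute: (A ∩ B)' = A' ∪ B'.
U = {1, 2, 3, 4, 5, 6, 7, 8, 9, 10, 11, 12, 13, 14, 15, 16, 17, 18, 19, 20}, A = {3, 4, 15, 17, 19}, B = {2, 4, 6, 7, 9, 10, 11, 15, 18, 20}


LHS: A ∩ B = {4, 15}
(A ∩ B)' = U \ (A ∩ B) = {1, 2, 3, 5, 6, 7, 8, 9, 10, 11, 12, 13, 14, 16, 17, 18, 19, 20}
A' = {1, 2, 5, 6, 7, 8, 9, 10, 11, 12, 13, 14, 16, 18, 20}, B' = {1, 3, 5, 8, 12, 13, 14, 16, 17, 19}
Claimed RHS: A' ∪ B' = {1, 2, 3, 5, 6, 7, 8, 9, 10, 11, 12, 13, 14, 16, 17, 18, 19, 20}
Identity is VALID: LHS = RHS = {1, 2, 3, 5, 6, 7, 8, 9, 10, 11, 12, 13, 14, 16, 17, 18, 19, 20} ✓

Identity is valid. (A ∩ B)' = A' ∪ B' = {1, 2, 3, 5, 6, 7, 8, 9, 10, 11, 12, 13, 14, 16, 17, 18, 19, 20}


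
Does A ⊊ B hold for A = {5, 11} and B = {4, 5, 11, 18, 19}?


A ⊂ B requires: A ⊆ B AND A ≠ B.
A ⊆ B? Yes
A = B? No
A ⊂ B: Yes (A is a proper subset of B)

Yes, A ⊂ B


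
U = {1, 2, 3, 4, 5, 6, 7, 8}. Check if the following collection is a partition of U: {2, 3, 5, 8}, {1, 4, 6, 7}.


A partition requires: (1) non-empty parts, (2) pairwise disjoint, (3) union = U
Parts: {2, 3, 5, 8}, {1, 4, 6, 7}
Union of parts: {1, 2, 3, 4, 5, 6, 7, 8}
U = {1, 2, 3, 4, 5, 6, 7, 8}
All non-empty? True
Pairwise disjoint? True
Covers U? True

Yes, valid partition


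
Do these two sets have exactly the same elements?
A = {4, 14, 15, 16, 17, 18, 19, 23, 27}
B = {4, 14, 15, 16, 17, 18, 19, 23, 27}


Two sets are equal iff they have exactly the same elements.
A = {4, 14, 15, 16, 17, 18, 19, 23, 27}
B = {4, 14, 15, 16, 17, 18, 19, 23, 27}
Same elements → A = B

Yes, A = B


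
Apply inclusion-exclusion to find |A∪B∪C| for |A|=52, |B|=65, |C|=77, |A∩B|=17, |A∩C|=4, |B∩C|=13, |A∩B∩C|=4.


|A∪B∪C| = |A|+|B|+|C| - |A∩B|-|A∩C|-|B∩C| + |A∩B∩C|
= 52+65+77 - 17-4-13 + 4
= 194 - 34 + 4
= 164

|A ∪ B ∪ C| = 164


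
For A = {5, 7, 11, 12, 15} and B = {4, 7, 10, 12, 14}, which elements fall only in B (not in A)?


A = {5, 7, 11, 12, 15}
B = {4, 7, 10, 12, 14}
Region: only in B (not in A)
Elements: {4, 10, 14}

Elements only in B (not in A): {4, 10, 14}


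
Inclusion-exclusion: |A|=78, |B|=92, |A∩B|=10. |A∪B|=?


|A ∪ B| = |A| + |B| - |A ∩ B|
= 78 + 92 - 10
= 160

|A ∪ B| = 160


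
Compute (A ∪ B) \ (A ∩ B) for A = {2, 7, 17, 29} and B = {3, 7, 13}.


A △ B = (A \ B) ∪ (B \ A) = elements in exactly one of A or B
A \ B = {2, 17, 29}
B \ A = {3, 13}
A △ B = {2, 3, 13, 17, 29}

A △ B = {2, 3, 13, 17, 29}


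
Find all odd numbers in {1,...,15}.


Checking each candidate:
Condition: odd numbers in {1,...,15}
Result = {1, 3, 5, 7, 9, 11, 13, 15}

{1, 3, 5, 7, 9, 11, 13, 15}


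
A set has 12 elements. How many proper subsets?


Total subsets = 2^n = 2^12 = 4096
Proper subsets exclude the set itself: 2^n - 1
= 4096 - 1
= 4095

Number of proper subsets = 4095


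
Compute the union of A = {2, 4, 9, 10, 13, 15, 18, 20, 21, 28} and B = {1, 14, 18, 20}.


A ∪ B = all elements in A or B (or both)
A = {2, 4, 9, 10, 13, 15, 18, 20, 21, 28}
B = {1, 14, 18, 20}
A ∪ B = {1, 2, 4, 9, 10, 13, 14, 15, 18, 20, 21, 28}

A ∪ B = {1, 2, 4, 9, 10, 13, 14, 15, 18, 20, 21, 28}


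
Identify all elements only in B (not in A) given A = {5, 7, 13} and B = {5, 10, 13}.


A = {5, 7, 13}
B = {5, 10, 13}
Region: only in B (not in A)
Elements: {10}

Elements only in B (not in A): {10}


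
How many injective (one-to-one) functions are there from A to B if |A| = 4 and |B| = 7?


An injection sends each of |A| = 4 inputs to a distinct output in B.
# injections = |B|·(|B|-1)·…·(|B|-|A|+1) = 7! / (7 - 4)!
= 7 × 6 × 5 × 4
= 840

Number of injections = 840


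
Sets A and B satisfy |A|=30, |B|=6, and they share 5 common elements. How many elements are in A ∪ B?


|A ∪ B| = |A| + |B| - |A ∩ B|
= 30 + 6 - 5
= 31

|A ∪ B| = 31


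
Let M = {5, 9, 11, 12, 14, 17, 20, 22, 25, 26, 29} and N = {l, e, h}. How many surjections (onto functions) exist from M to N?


n = |M| = 11, k = |N| = 3. Surjections via inclusion-exclusion:
S(n,k) = Σ(-1)^i × C(k,i) × (k-i)^n, i=0 to k
i=0: (-1)^0×C(3,0)×3^11 = 177147
i=1: (-1)^1×C(3,1)×2^11 = -6144
i=2: (-1)^2×C(3,2)×1^11 = 3
i=3: (-1)^3×C(3,3)×0^11 = 0
Total = 171006

Number of surjections = 171006


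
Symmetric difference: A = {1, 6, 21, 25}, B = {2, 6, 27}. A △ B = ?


A △ B = (A \ B) ∪ (B \ A) = elements in exactly one of A or B
A \ B = {1, 21, 25}
B \ A = {2, 27}
A △ B = {1, 2, 21, 25, 27}

A △ B = {1, 2, 21, 25, 27}


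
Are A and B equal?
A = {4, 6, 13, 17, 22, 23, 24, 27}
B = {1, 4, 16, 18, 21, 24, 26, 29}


Two sets are equal iff they have exactly the same elements.
A = {4, 6, 13, 17, 22, 23, 24, 27}
B = {1, 4, 16, 18, 21, 24, 26, 29}
Differences: {1, 6, 13, 16, 17, 18, 21, 22, 23, 26, 27, 29}
A ≠ B

No, A ≠ B


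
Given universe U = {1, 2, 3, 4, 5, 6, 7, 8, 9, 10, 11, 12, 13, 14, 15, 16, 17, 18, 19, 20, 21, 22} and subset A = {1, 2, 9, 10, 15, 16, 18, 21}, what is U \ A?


Aᶜ = U \ A = elements in U but not in A
U = {1, 2, 3, 4, 5, 6, 7, 8, 9, 10, 11, 12, 13, 14, 15, 16, 17, 18, 19, 20, 21, 22}
A = {1, 2, 9, 10, 15, 16, 18, 21}
Aᶜ = {3, 4, 5, 6, 7, 8, 11, 12, 13, 14, 17, 19, 20, 22}

Aᶜ = {3, 4, 5, 6, 7, 8, 11, 12, 13, 14, 17, 19, 20, 22}


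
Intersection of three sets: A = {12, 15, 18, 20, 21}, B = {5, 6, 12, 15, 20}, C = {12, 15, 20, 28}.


A ∩ B = {12, 15, 20}
(A ∩ B) ∩ C = {12, 15, 20}

A ∩ B ∩ C = {12, 15, 20}


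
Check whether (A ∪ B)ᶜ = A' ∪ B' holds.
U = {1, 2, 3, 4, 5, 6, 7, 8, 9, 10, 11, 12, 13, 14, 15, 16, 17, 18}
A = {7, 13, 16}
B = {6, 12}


LHS: A ∪ B = {6, 7, 12, 13, 16}
(A ∪ B)' = U \ (A ∪ B) = {1, 2, 3, 4, 5, 8, 9, 10, 11, 14, 15, 17, 18}
A' = {1, 2, 3, 4, 5, 6, 8, 9, 10, 11, 12, 14, 15, 17, 18}, B' = {1, 2, 3, 4, 5, 7, 8, 9, 10, 11, 13, 14, 15, 16, 17, 18}
Claimed RHS: A' ∪ B' = {1, 2, 3, 4, 5, 6, 7, 8, 9, 10, 11, 12, 13, 14, 15, 16, 17, 18}
Identity is INVALID: LHS = {1, 2, 3, 4, 5, 8, 9, 10, 11, 14, 15, 17, 18} but the RHS claimed here equals {1, 2, 3, 4, 5, 6, 7, 8, 9, 10, 11, 12, 13, 14, 15, 16, 17, 18}. The correct form is (A ∪ B)' = A' ∩ B'.

Identity is invalid: (A ∪ B)' = {1, 2, 3, 4, 5, 8, 9, 10, 11, 14, 15, 17, 18} but A' ∪ B' = {1, 2, 3, 4, 5, 6, 7, 8, 9, 10, 11, 12, 13, 14, 15, 16, 17, 18}. The correct De Morgan law is (A ∪ B)' = A' ∩ B'.


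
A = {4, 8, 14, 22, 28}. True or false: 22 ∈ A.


A = {4, 8, 14, 22, 28}
Checking if 22 is in A
22 is in A → True

22 ∈ A


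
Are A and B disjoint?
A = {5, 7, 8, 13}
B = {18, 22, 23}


Disjoint means A ∩ B = ∅.
A ∩ B = ∅
A ∩ B = ∅, so A and B are disjoint.

Yes, A and B are disjoint


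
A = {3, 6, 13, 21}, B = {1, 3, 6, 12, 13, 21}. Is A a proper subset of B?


A ⊂ B requires: A ⊆ B AND A ≠ B.
A ⊆ B? Yes
A = B? No
A ⊂ B: Yes (A is a proper subset of B)

Yes, A ⊂ B


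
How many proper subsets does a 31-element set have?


Total subsets = 2^n = 2^31 = 2147483648
Proper subsets exclude the set itself: 2^n - 1
= 2147483648 - 1
= 2147483647

Number of proper subsets = 2147483647


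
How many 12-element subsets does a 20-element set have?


C(n,k) = n! / (k!(n-k)!)
C(20,12) = 20! / (12!8!)
= 125970

C(20,12) = 125970


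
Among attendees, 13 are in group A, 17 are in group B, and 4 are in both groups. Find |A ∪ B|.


|A ∪ B| = |A| + |B| - |A ∩ B|
= 13 + 17 - 4
= 26

|A ∪ B| = 26


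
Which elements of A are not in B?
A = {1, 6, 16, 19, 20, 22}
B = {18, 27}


A \ B = elements in A but not in B
A = {1, 6, 16, 19, 20, 22}
B = {18, 27}
Remove from A any elements in B
A \ B = {1, 6, 16, 19, 20, 22}

A \ B = {1, 6, 16, 19, 20, 22}


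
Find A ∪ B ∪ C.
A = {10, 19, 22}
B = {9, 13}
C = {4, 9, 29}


A ∪ B = {9, 10, 13, 19, 22}
(A ∪ B) ∪ C = {4, 9, 10, 13, 19, 22, 29}

A ∪ B ∪ C = {4, 9, 10, 13, 19, 22, 29}


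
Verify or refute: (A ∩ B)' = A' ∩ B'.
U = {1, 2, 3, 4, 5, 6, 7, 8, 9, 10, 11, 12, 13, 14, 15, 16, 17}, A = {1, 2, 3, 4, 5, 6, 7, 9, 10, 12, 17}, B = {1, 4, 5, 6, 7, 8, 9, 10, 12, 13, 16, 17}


LHS: A ∩ B = {1, 4, 5, 6, 7, 9, 10, 12, 17}
(A ∩ B)' = U \ (A ∩ B) = {2, 3, 8, 11, 13, 14, 15, 16}
A' = {8, 11, 13, 14, 15, 16}, B' = {2, 3, 11, 14, 15}
Claimed RHS: A' ∩ B' = {11, 14, 15}
Identity is INVALID: LHS = {2, 3, 8, 11, 13, 14, 15, 16} but the RHS claimed here equals {11, 14, 15}. The correct form is (A ∩ B)' = A' ∪ B'.

Identity is invalid: (A ∩ B)' = {2, 3, 8, 11, 13, 14, 15, 16} but A' ∩ B' = {11, 14, 15}. The correct De Morgan law is (A ∩ B)' = A' ∪ B'.


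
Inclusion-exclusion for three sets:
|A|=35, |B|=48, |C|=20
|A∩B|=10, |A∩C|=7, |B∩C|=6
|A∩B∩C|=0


|A∪B∪C| = |A|+|B|+|C| - |A∩B|-|A∩C|-|B∩C| + |A∩B∩C|
= 35+48+20 - 10-7-6 + 0
= 103 - 23 + 0
= 80

|A ∪ B ∪ C| = 80


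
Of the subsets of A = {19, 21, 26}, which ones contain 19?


A subset of A contains 19 iff the remaining 2 elements form any subset of A \ {19}.
Count: 2^(n-1) = 2^2 = 4
Subsets containing 19: {19}, {19, 21}, {19, 26}, {19, 21, 26}

Subsets containing 19 (4 total): {19}, {19, 21}, {19, 26}, {19, 21, 26}


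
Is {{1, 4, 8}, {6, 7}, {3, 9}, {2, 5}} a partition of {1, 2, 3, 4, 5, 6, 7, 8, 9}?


A partition requires: (1) non-empty parts, (2) pairwise disjoint, (3) union = U
Parts: {1, 4, 8}, {6, 7}, {3, 9}, {2, 5}
Union of parts: {1, 2, 3, 4, 5, 6, 7, 8, 9}
U = {1, 2, 3, 4, 5, 6, 7, 8, 9}
All non-empty? True
Pairwise disjoint? True
Covers U? True

Yes, valid partition


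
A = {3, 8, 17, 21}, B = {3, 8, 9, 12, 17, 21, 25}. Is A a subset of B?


A ⊆ B means every element of A is in B.
All elements of A are in B.
So A ⊆ B.

Yes, A ⊆ B


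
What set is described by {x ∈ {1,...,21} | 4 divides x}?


Checking each candidate:
Condition: multiples of 4 in {1,...,21}
Result = {4, 8, 12, 16, 20}

{4, 8, 12, 16, 20}


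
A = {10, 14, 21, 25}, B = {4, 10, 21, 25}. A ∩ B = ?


A ∩ B = elements in both A and B
A = {10, 14, 21, 25}
B = {4, 10, 21, 25}
A ∩ B = {10, 21, 25}

A ∩ B = {10, 21, 25}


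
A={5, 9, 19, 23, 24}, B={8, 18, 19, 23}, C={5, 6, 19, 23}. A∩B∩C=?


A ∩ B = {19, 23}
(A ∩ B) ∩ C = {19, 23}

A ∩ B ∩ C = {19, 23}


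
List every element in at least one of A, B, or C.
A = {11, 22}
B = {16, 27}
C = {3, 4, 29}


A ∪ B = {11, 16, 22, 27}
(A ∪ B) ∪ C = {3, 4, 11, 16, 22, 27, 29}

A ∪ B ∪ C = {3, 4, 11, 16, 22, 27, 29}


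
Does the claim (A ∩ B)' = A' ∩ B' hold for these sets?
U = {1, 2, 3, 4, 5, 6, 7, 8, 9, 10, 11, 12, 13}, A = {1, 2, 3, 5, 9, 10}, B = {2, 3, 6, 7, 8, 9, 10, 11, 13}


LHS: A ∩ B = {2, 3, 9, 10}
(A ∩ B)' = U \ (A ∩ B) = {1, 4, 5, 6, 7, 8, 11, 12, 13}
A' = {4, 6, 7, 8, 11, 12, 13}, B' = {1, 4, 5, 12}
Claimed RHS: A' ∩ B' = {4, 12}
Identity is INVALID: LHS = {1, 4, 5, 6, 7, 8, 11, 12, 13} but the RHS claimed here equals {4, 12}. The correct form is (A ∩ B)' = A' ∪ B'.

Identity is invalid: (A ∩ B)' = {1, 4, 5, 6, 7, 8, 11, 12, 13} but A' ∩ B' = {4, 12}. The correct De Morgan law is (A ∩ B)' = A' ∪ B'.


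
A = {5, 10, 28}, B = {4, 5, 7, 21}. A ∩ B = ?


A ∩ B = elements in both A and B
A = {5, 10, 28}
B = {4, 5, 7, 21}
A ∩ B = {5}

A ∩ B = {5}


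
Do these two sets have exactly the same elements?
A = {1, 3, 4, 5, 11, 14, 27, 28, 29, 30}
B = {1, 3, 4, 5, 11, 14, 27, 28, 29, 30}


Two sets are equal iff they have exactly the same elements.
A = {1, 3, 4, 5, 11, 14, 27, 28, 29, 30}
B = {1, 3, 4, 5, 11, 14, 27, 28, 29, 30}
Same elements → A = B

Yes, A = B


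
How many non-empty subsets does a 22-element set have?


Total subsets = 2^n = 2^22 = 4194304
Non-empty subsets exclude the empty set: 2^n - 1
= 4194304 - 1
= 4194303

Number of non-empty subsets = 4194303


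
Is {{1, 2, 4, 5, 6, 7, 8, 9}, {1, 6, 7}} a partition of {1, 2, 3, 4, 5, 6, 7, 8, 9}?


A partition requires: (1) non-empty parts, (2) pairwise disjoint, (3) union = U
Parts: {1, 2, 4, 5, 6, 7, 8, 9}, {1, 6, 7}
Union of parts: {1, 2, 4, 5, 6, 7, 8, 9}
U = {1, 2, 3, 4, 5, 6, 7, 8, 9}
All non-empty? True
Pairwise disjoint? False
Covers U? False

No, not a valid partition


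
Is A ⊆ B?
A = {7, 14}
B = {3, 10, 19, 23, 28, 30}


A ⊆ B means every element of A is in B.
Elements in A not in B: {7, 14}
So A ⊄ B.

No, A ⊄ B


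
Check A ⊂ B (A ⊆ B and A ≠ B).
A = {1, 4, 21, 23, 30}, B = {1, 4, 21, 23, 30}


A ⊂ B requires: A ⊆ B AND A ≠ B.
A ⊆ B? Yes
A = B? Yes
A = B, so A is not a PROPER subset.

No, A is not a proper subset of B


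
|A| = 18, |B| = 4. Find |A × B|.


|A × B| = |A| × |B|
= 18 × 4
= 72

|A × B| = 72


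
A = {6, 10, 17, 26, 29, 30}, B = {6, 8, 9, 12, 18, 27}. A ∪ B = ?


A ∪ B = all elements in A or B (or both)
A = {6, 10, 17, 26, 29, 30}
B = {6, 8, 9, 12, 18, 27}
A ∪ B = {6, 8, 9, 10, 12, 17, 18, 26, 27, 29, 30}

A ∪ B = {6, 8, 9, 10, 12, 17, 18, 26, 27, 29, 30}


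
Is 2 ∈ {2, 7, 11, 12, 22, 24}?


A = {2, 7, 11, 12, 22, 24}
Checking if 2 is in A
2 is in A → True

2 ∈ A


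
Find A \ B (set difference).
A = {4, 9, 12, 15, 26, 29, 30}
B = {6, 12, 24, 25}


A \ B = elements in A but not in B
A = {4, 9, 12, 15, 26, 29, 30}
B = {6, 12, 24, 25}
Remove from A any elements in B
A \ B = {4, 9, 15, 26, 29, 30}

A \ B = {4, 9, 15, 26, 29, 30}


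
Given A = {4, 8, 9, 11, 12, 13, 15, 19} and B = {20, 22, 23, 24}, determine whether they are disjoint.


Disjoint means A ∩ B = ∅.
A ∩ B = ∅
A ∩ B = ∅, so A and B are disjoint.

Yes, A and B are disjoint


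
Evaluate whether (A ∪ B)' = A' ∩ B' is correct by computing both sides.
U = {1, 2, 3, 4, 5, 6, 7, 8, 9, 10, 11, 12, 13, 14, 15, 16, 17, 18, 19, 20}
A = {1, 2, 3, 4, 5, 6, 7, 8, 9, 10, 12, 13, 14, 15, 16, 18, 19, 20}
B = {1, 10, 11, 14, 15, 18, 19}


LHS: A ∪ B = {1, 2, 3, 4, 5, 6, 7, 8, 9, 10, 11, 12, 13, 14, 15, 16, 18, 19, 20}
(A ∪ B)' = U \ (A ∪ B) = {17}
A' = {11, 17}, B' = {2, 3, 4, 5, 6, 7, 8, 9, 12, 13, 16, 17, 20}
Claimed RHS: A' ∩ B' = {17}
Identity is VALID: LHS = RHS = {17} ✓

Identity is valid. (A ∪ B)' = A' ∩ B' = {17}


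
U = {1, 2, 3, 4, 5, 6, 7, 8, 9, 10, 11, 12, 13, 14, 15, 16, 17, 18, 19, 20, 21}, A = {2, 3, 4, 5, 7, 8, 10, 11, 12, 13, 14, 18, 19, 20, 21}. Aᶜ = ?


Aᶜ = U \ A = elements in U but not in A
U = {1, 2, 3, 4, 5, 6, 7, 8, 9, 10, 11, 12, 13, 14, 15, 16, 17, 18, 19, 20, 21}
A = {2, 3, 4, 5, 7, 8, 10, 11, 12, 13, 14, 18, 19, 20, 21}
Aᶜ = {1, 6, 9, 15, 16, 17}

Aᶜ = {1, 6, 9, 15, 16, 17}


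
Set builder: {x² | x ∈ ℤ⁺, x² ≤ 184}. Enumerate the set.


Checking each candidate:
Condition: positive perfect squares ≤ 184
Result = {1, 4, 9, 16, 25, 36, 49, 64, 81, 100, 121, 144, 169}

{1, 4, 9, 16, 25, 36, 49, 64, 81, 100, 121, 144, 169}


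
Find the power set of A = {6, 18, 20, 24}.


|A| = 4, so |P(A)| = 2^4 = 16
Enumerate subsets by cardinality (0 to 4):
∅, {6}, {18}, {20}, {24}, {6, 18}, {6, 20}, {6, 24}, {18, 20}, {18, 24}, {20, 24}, {6, 18, 20}, {6, 18, 24}, {6, 20, 24}, {18, 20, 24}, {6, 18, 20, 24}

P(A) has 16 subsets: ∅, {6}, {18}, {20}, {24}, {6, 18}, {6, 20}, {6, 24}, {18, 20}, {18, 24}, {20, 24}, {6, 18, 20}, {6, 18, 24}, {6, 20, 24}, {18, 20, 24}, {6, 18, 20, 24}


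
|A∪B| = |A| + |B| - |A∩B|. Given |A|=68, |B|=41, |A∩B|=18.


|A ∪ B| = |A| + |B| - |A ∩ B|
= 68 + 41 - 18
= 91

|A ∪ B| = 91


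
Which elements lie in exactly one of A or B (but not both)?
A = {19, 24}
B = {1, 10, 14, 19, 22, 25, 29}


A △ B = (A \ B) ∪ (B \ A) = elements in exactly one of A or B
A \ B = {24}
B \ A = {1, 10, 14, 22, 25, 29}
A △ B = {1, 10, 14, 22, 24, 25, 29}

A △ B = {1, 10, 14, 22, 24, 25, 29}


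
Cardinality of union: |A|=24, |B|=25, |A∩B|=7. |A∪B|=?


|A ∪ B| = |A| + |B| - |A ∩ B|
= 24 + 25 - 7
= 42

|A ∪ B| = 42


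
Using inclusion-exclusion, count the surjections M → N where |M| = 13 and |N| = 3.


n = |M| = 13, k = |N| = 3. Surjections via inclusion-exclusion:
S(n,k) = Σ(-1)^i × C(k,i) × (k-i)^n, i=0 to k
i=0: (-1)^0×C(3,0)×3^13 = 1594323
i=1: (-1)^1×C(3,1)×2^13 = -24576
i=2: (-1)^2×C(3,2)×1^13 = 3
i=3: (-1)^3×C(3,3)×0^13 = 0
Total = 1569750

Number of surjections = 1569750


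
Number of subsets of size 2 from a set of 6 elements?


C(n,k) = n! / (k!(n-k)!)
C(6,2) = 6! / (2!4!)
= 15

C(6,2) = 15


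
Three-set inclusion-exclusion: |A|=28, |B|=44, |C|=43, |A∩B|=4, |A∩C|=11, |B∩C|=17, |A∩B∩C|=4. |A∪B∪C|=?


|A∪B∪C| = |A|+|B|+|C| - |A∩B|-|A∩C|-|B∩C| + |A∩B∩C|
= 28+44+43 - 4-11-17 + 4
= 115 - 32 + 4
= 87

|A ∪ B ∪ C| = 87


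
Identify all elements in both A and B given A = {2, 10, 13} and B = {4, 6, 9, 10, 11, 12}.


A = {2, 10, 13}
B = {4, 6, 9, 10, 11, 12}
Region: in both A and B
Elements: {10}

Elements in both A and B: {10}


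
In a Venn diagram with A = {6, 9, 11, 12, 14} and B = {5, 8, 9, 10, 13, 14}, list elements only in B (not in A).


A = {6, 9, 11, 12, 14}
B = {5, 8, 9, 10, 13, 14}
Region: only in B (not in A)
Elements: {5, 8, 10, 13}

Elements only in B (not in A): {5, 8, 10, 13}


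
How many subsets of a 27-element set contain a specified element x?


Subsets of A containing x correspond to subsets of A \ {x}, which has 26 elements.
Count = 2^(n-1) = 2^26
= 67108864

Number of subsets containing x = 67108864


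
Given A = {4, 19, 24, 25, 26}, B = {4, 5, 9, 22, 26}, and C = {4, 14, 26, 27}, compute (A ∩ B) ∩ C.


A ∩ B = {4, 26}
(A ∩ B) ∩ C = {4, 26}

A ∩ B ∩ C = {4, 26}


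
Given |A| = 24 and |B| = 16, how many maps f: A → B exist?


Each of |A| = 24 inputs maps to any of |B| = 16 outputs.
# functions = |B|^|A| = 16^24
= 79228162514264337593543950336

Number of functions = 79228162514264337593543950336


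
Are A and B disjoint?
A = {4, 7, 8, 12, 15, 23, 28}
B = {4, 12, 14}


Disjoint means A ∩ B = ∅.
A ∩ B = {4, 12}
A ∩ B ≠ ∅, so A and B are NOT disjoint.

No, A and B are not disjoint (A ∩ B = {4, 12})


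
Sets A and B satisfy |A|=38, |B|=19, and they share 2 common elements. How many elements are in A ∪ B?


|A ∪ B| = |A| + |B| - |A ∩ B|
= 38 + 19 - 2
= 55

|A ∪ B| = 55


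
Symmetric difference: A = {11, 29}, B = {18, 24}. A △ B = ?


A △ B = (A \ B) ∪ (B \ A) = elements in exactly one of A or B
A \ B = {11, 29}
B \ A = {18, 24}
A △ B = {11, 18, 24, 29}

A △ B = {11, 18, 24, 29}


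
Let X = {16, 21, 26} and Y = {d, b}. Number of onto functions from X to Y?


n = |X| = 3, k = |Y| = 2. Surjections via inclusion-exclusion:
S(n,k) = Σ(-1)^i × C(k,i) × (k-i)^n, i=0 to k
i=0: (-1)^0×C(2,0)×2^3 = 8
i=1: (-1)^1×C(2,1)×1^3 = -2
i=2: (-1)^2×C(2,2)×0^3 = 0
Total = 6

Number of surjections = 6


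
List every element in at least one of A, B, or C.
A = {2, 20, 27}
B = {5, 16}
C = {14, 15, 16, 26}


A ∪ B = {2, 5, 16, 20, 27}
(A ∪ B) ∪ C = {2, 5, 14, 15, 16, 20, 26, 27}

A ∪ B ∪ C = {2, 5, 14, 15, 16, 20, 26, 27}


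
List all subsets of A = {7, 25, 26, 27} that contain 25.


A subset of A contains 25 iff the remaining 3 elements form any subset of A \ {25}.
Count: 2^(n-1) = 2^3 = 8
Subsets containing 25: {25}, {7, 25}, {25, 26}, {25, 27}, {7, 25, 26}, {7, 25, 27}, {25, 26, 27}, {7, 25, 26, 27}

Subsets containing 25 (8 total): {25}, {7, 25}, {25, 26}, {25, 27}, {7, 25, 26}, {7, 25, 27}, {25, 26, 27}, {7, 25, 26, 27}


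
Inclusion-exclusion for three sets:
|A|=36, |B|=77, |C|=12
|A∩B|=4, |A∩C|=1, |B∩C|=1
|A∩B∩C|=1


|A∪B∪C| = |A|+|B|+|C| - |A∩B|-|A∩C|-|B∩C| + |A∩B∩C|
= 36+77+12 - 4-1-1 + 1
= 125 - 6 + 1
= 120

|A ∪ B ∪ C| = 120


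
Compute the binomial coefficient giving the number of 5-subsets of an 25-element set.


C(n,k) = n! / (k!(n-k)!)
C(25,5) = 25! / (5!20!)
= 53130

C(25,5) = 53130


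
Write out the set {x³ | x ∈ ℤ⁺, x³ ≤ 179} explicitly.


Checking each candidate:
Condition: positive perfect cubes ≤ 179
Result = {1, 8, 27, 64, 125}

{1, 8, 27, 64, 125}


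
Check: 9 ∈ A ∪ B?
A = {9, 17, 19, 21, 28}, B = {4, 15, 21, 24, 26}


A = {9, 17, 19, 21, 28}, B = {4, 15, 21, 24, 26}
A ∪ B = all elements in A or B
A ∪ B = {4, 9, 15, 17, 19, 21, 24, 26, 28}
Checking if 9 ∈ A ∪ B
9 is in A ∪ B → True

9 ∈ A ∪ B


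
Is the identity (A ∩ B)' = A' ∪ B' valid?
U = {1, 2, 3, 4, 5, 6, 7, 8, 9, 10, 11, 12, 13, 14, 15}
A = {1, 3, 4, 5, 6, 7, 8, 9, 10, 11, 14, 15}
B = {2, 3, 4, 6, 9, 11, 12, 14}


LHS: A ∩ B = {3, 4, 6, 9, 11, 14}
(A ∩ B)' = U \ (A ∩ B) = {1, 2, 5, 7, 8, 10, 12, 13, 15}
A' = {2, 12, 13}, B' = {1, 5, 7, 8, 10, 13, 15}
Claimed RHS: A' ∪ B' = {1, 2, 5, 7, 8, 10, 12, 13, 15}
Identity is VALID: LHS = RHS = {1, 2, 5, 7, 8, 10, 12, 13, 15} ✓

Identity is valid. (A ∩ B)' = A' ∪ B' = {1, 2, 5, 7, 8, 10, 12, 13, 15}


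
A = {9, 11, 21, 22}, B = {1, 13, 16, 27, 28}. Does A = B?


Two sets are equal iff they have exactly the same elements.
A = {9, 11, 21, 22}
B = {1, 13, 16, 27, 28}
Differences: {1, 9, 11, 13, 16, 21, 22, 27, 28}
A ≠ B

No, A ≠ B


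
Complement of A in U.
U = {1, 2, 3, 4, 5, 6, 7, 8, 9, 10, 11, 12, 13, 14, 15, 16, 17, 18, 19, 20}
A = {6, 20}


Aᶜ = U \ A = elements in U but not in A
U = {1, 2, 3, 4, 5, 6, 7, 8, 9, 10, 11, 12, 13, 14, 15, 16, 17, 18, 19, 20}
A = {6, 20}
Aᶜ = {1, 2, 3, 4, 5, 7, 8, 9, 10, 11, 12, 13, 14, 15, 16, 17, 18, 19}

Aᶜ = {1, 2, 3, 4, 5, 7, 8, 9, 10, 11, 12, 13, 14, 15, 16, 17, 18, 19}


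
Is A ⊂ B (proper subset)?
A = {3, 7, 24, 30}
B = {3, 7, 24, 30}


A ⊂ B requires: A ⊆ B AND A ≠ B.
A ⊆ B? Yes
A = B? Yes
A = B, so A is not a PROPER subset.

No, A is not a proper subset of B


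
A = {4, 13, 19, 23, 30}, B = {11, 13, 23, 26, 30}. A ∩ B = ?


A ∩ B = elements in both A and B
A = {4, 13, 19, 23, 30}
B = {11, 13, 23, 26, 30}
A ∩ B = {13, 23, 30}

A ∩ B = {13, 23, 30}


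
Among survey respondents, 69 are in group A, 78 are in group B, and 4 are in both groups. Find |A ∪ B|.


|A ∪ B| = |A| + |B| - |A ∩ B|
= 69 + 78 - 4
= 143

|A ∪ B| = 143


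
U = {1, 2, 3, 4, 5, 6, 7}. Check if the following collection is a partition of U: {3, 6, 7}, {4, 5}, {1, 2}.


A partition requires: (1) non-empty parts, (2) pairwise disjoint, (3) union = U
Parts: {3, 6, 7}, {4, 5}, {1, 2}
Union of parts: {1, 2, 3, 4, 5, 6, 7}
U = {1, 2, 3, 4, 5, 6, 7}
All non-empty? True
Pairwise disjoint? True
Covers U? True

Yes, valid partition


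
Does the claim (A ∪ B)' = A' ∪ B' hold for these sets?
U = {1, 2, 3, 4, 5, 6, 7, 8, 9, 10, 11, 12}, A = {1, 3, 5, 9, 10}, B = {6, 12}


LHS: A ∪ B = {1, 3, 5, 6, 9, 10, 12}
(A ∪ B)' = U \ (A ∪ B) = {2, 4, 7, 8, 11}
A' = {2, 4, 6, 7, 8, 11, 12}, B' = {1, 2, 3, 4, 5, 7, 8, 9, 10, 11}
Claimed RHS: A' ∪ B' = {1, 2, 3, 4, 5, 6, 7, 8, 9, 10, 11, 12}
Identity is INVALID: LHS = {2, 4, 7, 8, 11} but the RHS claimed here equals {1, 2, 3, 4, 5, 6, 7, 8, 9, 10, 11, 12}. The correct form is (A ∪ B)' = A' ∩ B'.

Identity is invalid: (A ∪ B)' = {2, 4, 7, 8, 11} but A' ∪ B' = {1, 2, 3, 4, 5, 6, 7, 8, 9, 10, 11, 12}. The correct De Morgan law is (A ∪ B)' = A' ∩ B'.


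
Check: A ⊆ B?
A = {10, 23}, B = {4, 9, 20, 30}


A ⊆ B means every element of A is in B.
Elements in A not in B: {10, 23}
So A ⊄ B.

No, A ⊄ B


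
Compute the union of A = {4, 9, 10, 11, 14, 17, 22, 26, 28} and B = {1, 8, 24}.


A ∪ B = all elements in A or B (or both)
A = {4, 9, 10, 11, 14, 17, 22, 26, 28}
B = {1, 8, 24}
A ∪ B = {1, 4, 8, 9, 10, 11, 14, 17, 22, 24, 26, 28}

A ∪ B = {1, 4, 8, 9, 10, 11, 14, 17, 22, 24, 26, 28}


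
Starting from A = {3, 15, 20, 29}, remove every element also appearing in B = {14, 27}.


A \ B = elements in A but not in B
A = {3, 15, 20, 29}
B = {14, 27}
Remove from A any elements in B
A \ B = {3, 15, 20, 29}

A \ B = {3, 15, 20, 29}


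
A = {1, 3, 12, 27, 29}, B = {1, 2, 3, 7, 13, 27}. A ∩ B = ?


A ∩ B = elements in both A and B
A = {1, 3, 12, 27, 29}
B = {1, 2, 3, 7, 13, 27}
A ∩ B = {1, 3, 27}

A ∩ B = {1, 3, 27}


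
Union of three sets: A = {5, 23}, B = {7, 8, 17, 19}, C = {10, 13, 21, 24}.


A ∪ B = {5, 7, 8, 17, 19, 23}
(A ∪ B) ∪ C = {5, 7, 8, 10, 13, 17, 19, 21, 23, 24}

A ∪ B ∪ C = {5, 7, 8, 10, 13, 17, 19, 21, 23, 24}


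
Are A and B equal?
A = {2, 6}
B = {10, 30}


Two sets are equal iff they have exactly the same elements.
A = {2, 6}
B = {10, 30}
Differences: {2, 6, 10, 30}
A ≠ B

No, A ≠ B


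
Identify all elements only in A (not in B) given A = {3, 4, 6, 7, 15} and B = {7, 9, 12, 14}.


A = {3, 4, 6, 7, 15}
B = {7, 9, 12, 14}
Region: only in A (not in B)
Elements: {3, 4, 6, 15}

Elements only in A (not in B): {3, 4, 6, 15}


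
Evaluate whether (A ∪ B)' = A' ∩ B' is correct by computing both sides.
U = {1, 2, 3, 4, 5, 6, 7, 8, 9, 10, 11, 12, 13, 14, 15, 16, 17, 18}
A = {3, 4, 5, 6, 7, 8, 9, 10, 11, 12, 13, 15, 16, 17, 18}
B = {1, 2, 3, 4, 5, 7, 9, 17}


LHS: A ∪ B = {1, 2, 3, 4, 5, 6, 7, 8, 9, 10, 11, 12, 13, 15, 16, 17, 18}
(A ∪ B)' = U \ (A ∪ B) = {14}
A' = {1, 2, 14}, B' = {6, 8, 10, 11, 12, 13, 14, 15, 16, 18}
Claimed RHS: A' ∩ B' = {14}
Identity is VALID: LHS = RHS = {14} ✓

Identity is valid. (A ∪ B)' = A' ∩ B' = {14}


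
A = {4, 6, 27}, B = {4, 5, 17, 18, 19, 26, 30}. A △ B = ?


A △ B = (A \ B) ∪ (B \ A) = elements in exactly one of A or B
A \ B = {6, 27}
B \ A = {5, 17, 18, 19, 26, 30}
A △ B = {5, 6, 17, 18, 19, 26, 27, 30}

A △ B = {5, 6, 17, 18, 19, 26, 27, 30}


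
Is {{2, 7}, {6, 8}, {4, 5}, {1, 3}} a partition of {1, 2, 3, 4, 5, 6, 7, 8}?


A partition requires: (1) non-empty parts, (2) pairwise disjoint, (3) union = U
Parts: {2, 7}, {6, 8}, {4, 5}, {1, 3}
Union of parts: {1, 2, 3, 4, 5, 6, 7, 8}
U = {1, 2, 3, 4, 5, 6, 7, 8}
All non-empty? True
Pairwise disjoint? True
Covers U? True

Yes, valid partition


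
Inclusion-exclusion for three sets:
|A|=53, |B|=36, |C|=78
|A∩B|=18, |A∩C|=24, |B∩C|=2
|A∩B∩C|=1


|A∪B∪C| = |A|+|B|+|C| - |A∩B|-|A∩C|-|B∩C| + |A∩B∩C|
= 53+36+78 - 18-24-2 + 1
= 167 - 44 + 1
= 124

|A ∪ B ∪ C| = 124


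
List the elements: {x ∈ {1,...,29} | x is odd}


Checking each candidate:
Condition: odd numbers in {1,...,29}
Result = {1, 3, 5, 7, 9, 11, 13, 15, 17, 19, 21, 23, 25, 27, 29}

{1, 3, 5, 7, 9, 11, 13, 15, 17, 19, 21, 23, 25, 27, 29}


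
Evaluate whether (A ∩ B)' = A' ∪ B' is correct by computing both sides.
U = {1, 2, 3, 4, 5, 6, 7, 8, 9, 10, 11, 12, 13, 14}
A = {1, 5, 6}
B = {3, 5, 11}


LHS: A ∩ B = {5}
(A ∩ B)' = U \ (A ∩ B) = {1, 2, 3, 4, 6, 7, 8, 9, 10, 11, 12, 13, 14}
A' = {2, 3, 4, 7, 8, 9, 10, 11, 12, 13, 14}, B' = {1, 2, 4, 6, 7, 8, 9, 10, 12, 13, 14}
Claimed RHS: A' ∪ B' = {1, 2, 3, 4, 6, 7, 8, 9, 10, 11, 12, 13, 14}
Identity is VALID: LHS = RHS = {1, 2, 3, 4, 6, 7, 8, 9, 10, 11, 12, 13, 14} ✓

Identity is valid. (A ∩ B)' = A' ∪ B' = {1, 2, 3, 4, 6, 7, 8, 9, 10, 11, 12, 13, 14}


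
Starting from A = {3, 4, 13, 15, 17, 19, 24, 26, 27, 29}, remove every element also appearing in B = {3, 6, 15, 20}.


A \ B = elements in A but not in B
A = {3, 4, 13, 15, 17, 19, 24, 26, 27, 29}
B = {3, 6, 15, 20}
Remove from A any elements in B
A \ B = {4, 13, 17, 19, 24, 26, 27, 29}

A \ B = {4, 13, 17, 19, 24, 26, 27, 29}


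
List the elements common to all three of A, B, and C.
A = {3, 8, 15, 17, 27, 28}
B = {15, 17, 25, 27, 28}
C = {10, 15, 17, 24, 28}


A ∩ B = {15, 17, 27, 28}
(A ∩ B) ∩ C = {15, 17, 28}

A ∩ B ∩ C = {15, 17, 28}


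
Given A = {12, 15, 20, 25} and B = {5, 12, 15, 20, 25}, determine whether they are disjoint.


Disjoint means A ∩ B = ∅.
A ∩ B = {12, 15, 20, 25}
A ∩ B ≠ ∅, so A and B are NOT disjoint.

No, A and B are not disjoint (A ∩ B = {12, 15, 20, 25})


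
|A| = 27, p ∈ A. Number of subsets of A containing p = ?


Subsets of A containing p correspond to subsets of A \ {p}, which has 26 elements.
Count = 2^(n-1) = 2^26
= 67108864

Number of subsets containing p = 67108864


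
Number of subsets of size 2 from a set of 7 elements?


C(n,k) = n! / (k!(n-k)!)
C(7,2) = 7! / (2!5!)
= 21

C(7,2) = 21


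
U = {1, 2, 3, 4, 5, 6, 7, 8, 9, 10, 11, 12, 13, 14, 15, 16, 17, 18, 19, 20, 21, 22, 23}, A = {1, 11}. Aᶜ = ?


Aᶜ = U \ A = elements in U but not in A
U = {1, 2, 3, 4, 5, 6, 7, 8, 9, 10, 11, 12, 13, 14, 15, 16, 17, 18, 19, 20, 21, 22, 23}
A = {1, 11}
Aᶜ = {2, 3, 4, 5, 6, 7, 8, 9, 10, 12, 13, 14, 15, 16, 17, 18, 19, 20, 21, 22, 23}

Aᶜ = {2, 3, 4, 5, 6, 7, 8, 9, 10, 12, 13, 14, 15, 16, 17, 18, 19, 20, 21, 22, 23}


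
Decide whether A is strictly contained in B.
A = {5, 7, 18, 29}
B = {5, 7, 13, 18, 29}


A ⊂ B requires: A ⊆ B AND A ≠ B.
A ⊆ B? Yes
A = B? No
A ⊂ B: Yes (A is a proper subset of B)

Yes, A ⊂ B


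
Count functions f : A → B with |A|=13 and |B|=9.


Each of |A| = 13 inputs maps to any of |B| = 9 outputs.
# functions = |B|^|A| = 9^13
= 2541865828329

Number of functions = 2541865828329


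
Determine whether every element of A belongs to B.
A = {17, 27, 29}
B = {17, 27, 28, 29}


A ⊆ B means every element of A is in B.
All elements of A are in B.
So A ⊆ B.

Yes, A ⊆ B


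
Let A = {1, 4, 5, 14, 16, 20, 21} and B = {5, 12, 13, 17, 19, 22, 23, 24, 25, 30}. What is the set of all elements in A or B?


A ∪ B = all elements in A or B (or both)
A = {1, 4, 5, 14, 16, 20, 21}
B = {5, 12, 13, 17, 19, 22, 23, 24, 25, 30}
A ∪ B = {1, 4, 5, 12, 13, 14, 16, 17, 19, 20, 21, 22, 23, 24, 25, 30}

A ∪ B = {1, 4, 5, 12, 13, 14, 16, 17, 19, 20, 21, 22, 23, 24, 25, 30}


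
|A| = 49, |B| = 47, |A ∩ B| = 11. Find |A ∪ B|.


|A ∪ B| = |A| + |B| - |A ∩ B|
= 49 + 47 - 11
= 85

|A ∪ B| = 85


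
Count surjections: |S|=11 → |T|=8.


n = |S| = 11, k = |T| = 8. Surjections via inclusion-exclusion:
S(n,k) = Σ(-1)^i × C(k,i) × (k-i)^n, i=0 to k
i=0: (-1)^0×C(8,0)×8^11 = 8589934592
i=1: (-1)^1×C(8,1)×7^11 = -15818613944
i=2: (-1)^2×C(8,2)×6^11 = 10158317568
i=3: (-1)^3×C(8,3)×5^11 = -2734375000
i=4: (-1)^4×C(8,4)×4^11 = 293601280
i=5: (-1)^5×C(8,5)×3^11 = -9920232
i=6: (-1)^6×C(8,6)×2^11 = 57344
i=7: (-1)^7×C(8,7)×1^11 = -8
i=8: (-1)^8×C(8,8)×0^11 = 0
Total = 479001600

Number of surjections = 479001600


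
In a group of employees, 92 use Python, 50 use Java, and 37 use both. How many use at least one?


|A ∪ B| = |A| + |B| - |A ∩ B|
= 92 + 50 - 37
= 105

|A ∪ B| = 105


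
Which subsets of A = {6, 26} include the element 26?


A subset of A contains 26 iff the remaining 1 elements form any subset of A \ {26}.
Count: 2^(n-1) = 2^1 = 2
Subsets containing 26: {26}, {6, 26}

Subsets containing 26 (2 total): {26}, {6, 26}


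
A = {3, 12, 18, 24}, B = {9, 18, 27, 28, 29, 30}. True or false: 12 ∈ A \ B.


A = {3, 12, 18, 24}, B = {9, 18, 27, 28, 29, 30}
A \ B = elements in A but not in B
A \ B = {3, 12, 24}
Checking if 12 ∈ A \ B
12 is in A \ B → True

12 ∈ A \ B


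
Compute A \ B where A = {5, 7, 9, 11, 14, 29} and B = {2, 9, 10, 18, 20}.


A \ B = elements in A but not in B
A = {5, 7, 9, 11, 14, 29}
B = {2, 9, 10, 18, 20}
Remove from A any elements in B
A \ B = {5, 7, 11, 14, 29}

A \ B = {5, 7, 11, 14, 29}


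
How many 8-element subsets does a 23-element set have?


C(n,k) = n! / (k!(n-k)!)
C(23,8) = 23! / (8!15!)
= 490314

C(23,8) = 490314


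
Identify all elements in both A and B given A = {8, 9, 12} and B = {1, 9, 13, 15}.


A = {8, 9, 12}
B = {1, 9, 13, 15}
Region: in both A and B
Elements: {9}

Elements in both A and B: {9}


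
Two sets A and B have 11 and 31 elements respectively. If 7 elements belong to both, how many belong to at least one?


|A ∪ B| = |A| + |B| - |A ∩ B|
= 11 + 31 - 7
= 35

|A ∪ B| = 35


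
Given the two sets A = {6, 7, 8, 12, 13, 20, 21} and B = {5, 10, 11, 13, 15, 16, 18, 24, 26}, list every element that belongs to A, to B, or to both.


A ∪ B = all elements in A or B (or both)
A = {6, 7, 8, 12, 13, 20, 21}
B = {5, 10, 11, 13, 15, 16, 18, 24, 26}
A ∪ B = {5, 6, 7, 8, 10, 11, 12, 13, 15, 16, 18, 20, 21, 24, 26}

A ∪ B = {5, 6, 7, 8, 10, 11, 12, 13, 15, 16, 18, 20, 21, 24, 26}


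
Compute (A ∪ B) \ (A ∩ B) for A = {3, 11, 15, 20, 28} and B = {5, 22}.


A △ B = (A \ B) ∪ (B \ A) = elements in exactly one of A or B
A \ B = {3, 11, 15, 20, 28}
B \ A = {5, 22}
A △ B = {3, 5, 11, 15, 20, 22, 28}

A △ B = {3, 5, 11, 15, 20, 22, 28}


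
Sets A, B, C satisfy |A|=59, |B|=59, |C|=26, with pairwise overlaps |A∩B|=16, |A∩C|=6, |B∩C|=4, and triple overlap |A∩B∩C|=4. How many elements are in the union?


|A∪B∪C| = |A|+|B|+|C| - |A∩B|-|A∩C|-|B∩C| + |A∩B∩C|
= 59+59+26 - 16-6-4 + 4
= 144 - 26 + 4
= 122

|A ∪ B ∪ C| = 122


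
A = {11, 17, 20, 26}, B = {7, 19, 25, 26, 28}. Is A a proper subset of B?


A ⊂ B requires: A ⊆ B AND A ≠ B.
A ⊆ B? No
A ⊄ B, so A is not a proper subset.

No, A is not a proper subset of B


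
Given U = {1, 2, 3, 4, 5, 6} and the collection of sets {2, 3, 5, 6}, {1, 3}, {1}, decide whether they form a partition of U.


A partition requires: (1) non-empty parts, (2) pairwise disjoint, (3) union = U
Parts: {2, 3, 5, 6}, {1, 3}, {1}
Union of parts: {1, 2, 3, 5, 6}
U = {1, 2, 3, 4, 5, 6}
All non-empty? True
Pairwise disjoint? False
Covers U? False

No, not a valid partition


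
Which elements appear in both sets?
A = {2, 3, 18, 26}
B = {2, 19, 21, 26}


A ∩ B = elements in both A and B
A = {2, 3, 18, 26}
B = {2, 19, 21, 26}
A ∩ B = {2, 26}

A ∩ B = {2, 26}


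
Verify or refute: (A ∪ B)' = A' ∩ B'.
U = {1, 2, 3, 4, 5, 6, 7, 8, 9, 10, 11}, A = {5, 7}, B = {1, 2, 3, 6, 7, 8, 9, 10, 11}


LHS: A ∪ B = {1, 2, 3, 5, 6, 7, 8, 9, 10, 11}
(A ∪ B)' = U \ (A ∪ B) = {4}
A' = {1, 2, 3, 4, 6, 8, 9, 10, 11}, B' = {4, 5}
Claimed RHS: A' ∩ B' = {4}
Identity is VALID: LHS = RHS = {4} ✓

Identity is valid. (A ∪ B)' = A' ∩ B' = {4}
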